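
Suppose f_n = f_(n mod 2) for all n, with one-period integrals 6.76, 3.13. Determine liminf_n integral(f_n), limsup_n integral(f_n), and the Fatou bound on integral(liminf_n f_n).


The sequence (integral(f_n)) is periodic with period 2, repeating the values 6.76, 3.13 indefinitely.
Step 1: For a periodic sequence, every tail (a_m, a_(m+1), ...) contains all 2 period values infinitely often.
Step 2: Hence inf of every tail = min of the period values = min(6.76, 3.13) = 3.13.
        liminf_n integral(f_n) = sup over m of (inf of tail from m) = 3.13.
Step 3: Similarly sup of every tail = max of the period values = 6.76.
        limsup_n integral(f_n) = 6.76.
Step 4: Fatou's lemma: integral(liminf_n f_n) <= liminf_n integral(f_n) = 3.13.
        So the integral of the pointwise liminf is at most 3.13.


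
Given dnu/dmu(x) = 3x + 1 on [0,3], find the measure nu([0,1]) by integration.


nu(A) = integral_A (dnu/dmu) dmu = integral_0^1 (3x + 1) dx
Step 1: Antiderivative F(x) = (3/2)x^2 + 1x
Step 2: F(1) = (3/2)*1^2 + 1*1 = 1.5 + 1 = 2.5
Step 3: F(0) = (3/2)*0^2 + 1*0 = 0.0 + 0 = 0.0
Step 4: nu([0,1]) = F(1) - F(0) = 2.5 - 0.0 = 2.5


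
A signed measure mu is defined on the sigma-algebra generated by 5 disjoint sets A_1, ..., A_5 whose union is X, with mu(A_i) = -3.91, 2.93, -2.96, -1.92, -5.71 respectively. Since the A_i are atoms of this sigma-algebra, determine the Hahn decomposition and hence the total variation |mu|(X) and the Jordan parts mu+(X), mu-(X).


Step 1: Every measurable set is a union of atoms (the cells / points), so a Hahn decomposition is
  obtained by grouping atoms by sign: P = union of atoms with mu > 0, N = union of the remaining atoms.
  Atoms in P (indices): 2;  atoms in N (indices): 1, 3, 4, 5
  Positive values: 2.93
  Negative values: -3.91, -2.96, -1.92, -5.71
Step 2: mu+(X) = mu(P) = sum of positive atom values = 2.93
Step 3: mu-(X) = -mu(N) = sum of |negative atom values| = 14.5
Step 4: |mu|(X) = mu+(X) + mu-(X) = 2.93 + 14.5 = 17.43


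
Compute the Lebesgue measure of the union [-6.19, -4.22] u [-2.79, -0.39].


For pairwise disjoint intervals, m(union) = sum of lengths.
= (-4.22 - -6.19) + (-0.39 - -2.79)
= 1.97 + 2.4
= 4.37


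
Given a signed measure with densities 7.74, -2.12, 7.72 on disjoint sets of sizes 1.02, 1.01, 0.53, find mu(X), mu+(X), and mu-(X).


Step 1: Compute signed measure on each set:
  Set 1: 7.74 * 1.02 = 7.8948
  Set 2: -2.12 * 1.01 = -2.1412
  Set 3: 7.72 * 0.53 = 4.0916
Step 2: Total signed measure = (7.8948) + (-2.1412) + (4.0916)
     = 9.8452
Step 3: Positive part mu+(X) = sum of positive contributions = 11.9864
Step 4: Negative part mu-(X) = |sum of negative contributions| = 2.1412


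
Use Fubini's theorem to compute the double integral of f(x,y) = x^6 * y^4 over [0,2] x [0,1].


By Fubini's theorem, the double integral factors as a product of single integrals:
Step 1: integral_0^2 x^6 dx = [x^7/7] from 0 to 2
     = 2^7/7 = 18.285714
Step 2: integral_0^1 y^4 dy = [y^5/5] from 0 to 1
     = 1^5/5 = 0.2
Step 3: Double integral = 18.285714 * 0.2 = 3.657143


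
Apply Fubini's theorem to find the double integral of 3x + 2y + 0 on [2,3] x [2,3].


By Fubini, integrate in x first, then y.
Step 1: Fix y, integrate over x in [2,3]:
  integral(3x + 2y + 0, x=2..3)
  = 3*(3^2 - 2^2)/2 + (2y + 0)*(3 - 2)
  = 7.5 + (2y + 0)*1
  = 7.5 + 2y + 0
  = 7.5 + 2y
Step 2: Integrate over y in [2,3]:
  integral(7.5 + 2y, y=2..3)
  = 7.5*1 + 2*(3^2 - 2^2)/2
  = 7.5 + 5
  = 12.5


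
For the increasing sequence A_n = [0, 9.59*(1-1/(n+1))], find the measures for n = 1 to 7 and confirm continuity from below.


By continuity of measure from below: if A_n increases to A, then m(A_n) -> m(A).
Here A = [0, 9.59], so m(A) = 9.59
Step 1: a_1 = 9.59*(1 - 1/2) = 4.795, m(A_1) = 4.795
Step 2: a_2 = 9.59*(1 - 1/3) = 6.3933, m(A_2) = 6.3933
Step 3: a_3 = 9.59*(1 - 1/4) = 7.1925, m(A_3) = 7.1925
Step 4: a_4 = 9.59*(1 - 1/5) = 7.672, m(A_4) = 7.672
Step 5: a_5 = 9.59*(1 - 1/6) = 7.9917, m(A_5) = 7.9917
Step 6: a_6 = 9.59*(1 - 1/7) = 8.22, m(A_6) = 8.22
Step 7: a_7 = 9.59*(1 - 1/8) = 8.3912, m(A_7) = 8.3912
Limit: m(A_n) -> m([0,9.59]) = 9.59


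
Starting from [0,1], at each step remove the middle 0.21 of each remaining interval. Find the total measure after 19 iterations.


Step 1: At each step, fraction remaining = 1 - 0.21 = 0.79
Step 2: After 19 steps, measure = (0.79)^19
Result = 0.011348


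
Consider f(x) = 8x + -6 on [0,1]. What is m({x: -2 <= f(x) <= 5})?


f^(-1)([-2, 5]) = {x : -2 <= 8x + -6 <= 5}
Solving: (-2 - -6)/8 <= x <= (5 - -6)/8
= [0.5, 1.375]
Intersecting with [0,1]: [0.5, 1]
Measure = 1 - 0.5 = 0.5


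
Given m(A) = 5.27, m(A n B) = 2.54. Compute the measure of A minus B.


m(A \ B) = m(A) - m(A n B)
= 5.27 - 2.54
= 2.73


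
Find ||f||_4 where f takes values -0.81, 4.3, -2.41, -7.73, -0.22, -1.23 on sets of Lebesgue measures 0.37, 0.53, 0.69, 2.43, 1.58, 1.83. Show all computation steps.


Step 1: Compute |f_i|^4 for each value:
  |-0.81|^4 = 0.430467
  |4.3|^4 = 341.8801
  |-2.41|^4 = 33.734026
  |-7.73|^4 = 3570.409058
  |-0.22|^4 = 0.002343
  |-1.23|^4 = 2.288866
Step 2: Multiply by measures and sum:
  0.430467 * 0.37 = 0.159273
  341.8801 * 0.53 = 181.196453
  33.734026 * 0.69 = 23.276478
  3570.409058 * 2.43 = 8676.094012
  0.002343 * 1.58 = 0.003701
  2.288866 * 1.83 = 4.188626
Sum = 0.159273 + 181.196453 + 23.276478 + 8676.094012 + 0.003701 + 4.188626 = 8884.918542
Step 3: Take the p-th root:
||f||_4 = (8884.918542)^(1/4) = 9.708751


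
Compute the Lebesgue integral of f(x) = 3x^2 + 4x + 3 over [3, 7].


The Lebesgue integral of a Riemann-integrable function agrees with the Riemann integral.
Antiderivative F(x) = (3/3)x^3 + (4/2)x^2 + 3x
F(7) = (3/3)*7^3 + (4/2)*7^2 + 3*7
     = (3/3)*343 + (4/2)*49 + 3*7
     = 343 + 98 + 21
     = 462
F(3) = 54
Integral = F(7) - F(3) = 462 - 54 = 408


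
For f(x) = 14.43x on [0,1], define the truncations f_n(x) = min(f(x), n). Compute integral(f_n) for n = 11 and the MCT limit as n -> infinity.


f(x) = 14.43x on [0,1]; f_n(x) = min(14.43x, n). At n = 11:
Step 1: f(x) reaches 11 at x = 11/14.43 = 0.762301
Step 2: integral(f_11) = integral(14.43x, 0, 0.762301) + integral(11, 0.762301, 1)
       = 14.43*0.762301^2/2 + 11*(1 - 0.762301)
       = 4.192654 + 2.614692
       = 6.807346
Step 3: As n -> infinity, f_n increases to f, so by MCT integral(f_n) -> integral(f) = 14.43/2 = 7.215.
Convergence: integral(f_11) = 6.807346 -> 7.215 as n -> infinity


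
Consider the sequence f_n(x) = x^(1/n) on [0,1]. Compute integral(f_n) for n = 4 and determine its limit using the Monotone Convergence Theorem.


At n = 4: f_4(x) = x^(1/4).
Step 1: integral(x^(1/4), 0, 1) = [x^(1/4+1) / (1/4+1)] from 0 to 1
     = 1 / (1/4 + 1) = 1 / ((4+1)/4) = 4/(4+1)
     = 4/5 = 0.8
Step 2: As n -> infinity, f_n(x) = x^(1/n) -> 1 for x in (0,1], and f_n is increasing in n.
By MCT, lim_n integral(f_n) = integral(lim_n f_n) = integral(1, 0, 1) = 1.
Step 3: Verify convergence: 4/5 = 0.8 -> 1


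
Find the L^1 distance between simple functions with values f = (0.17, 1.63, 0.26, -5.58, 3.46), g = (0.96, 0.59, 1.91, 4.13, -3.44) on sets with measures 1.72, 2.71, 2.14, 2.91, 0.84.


Step 1: Compute differences f_i - g_i:
  0.17 - 0.96 = -0.79
  1.63 - 0.59 = 1.04
  0.26 - 1.91 = -1.65
  -5.58 - 4.13 = -9.71
  3.46 - -3.44 = 6.9
Step 2: Compute |diff|^1 * measure for each set:
  |-0.79|^1 * 1.72 = 0.79 * 1.72 = 1.3588
  |1.04|^1 * 2.71 = 1.04 * 2.71 = 2.8184
  |-1.65|^1 * 2.14 = 1.65 * 2.14 = 3.531
  |-9.71|^1 * 2.91 = 9.71 * 2.91 = 28.2561
  |6.9|^1 * 0.84 = 6.9 * 0.84 = 5.796
Step 3: Sum = 41.7603
Step 4: ||f-g||_1 = (41.7603)^(1/1) = 41.7603


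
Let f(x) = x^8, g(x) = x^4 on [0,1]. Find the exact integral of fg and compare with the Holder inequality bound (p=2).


Step 1: Exact integral of f*g = integral(x^12, 0, 1) = 1/13
     = 0.076923
Step 2: Holder bound with p=2, q=2:
  ||f||_p = (integral x^16 dx)^(1/2) = (1/17)^(1/2) = 0.242536
  ||g||_q = (integral x^8 dx)^(1/2) = (1/9)^(1/2) = 0.333333
Step 3: Holder bound = ||f||_p * ||g||_q = 0.242536 * 0.333333 = 0.080845
Verification: 0.076923 <= 0.080845 (Holder holds)


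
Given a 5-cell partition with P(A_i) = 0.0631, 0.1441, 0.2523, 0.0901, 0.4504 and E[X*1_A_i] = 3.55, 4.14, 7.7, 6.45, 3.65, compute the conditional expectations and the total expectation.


For each cell A_i: E[X|A_i] = E[X*1_A_i] / P(A_i)
Step 1: E[X|A_1] = 3.55 / 0.0631 = 56.259905
Step 2: E[X|A_2] = 4.14 / 0.1441 = 28.730049
Step 3: E[X|A_3] = 7.7 / 0.2523 = 30.519223
Step 4: E[X|A_4] = 6.45 / 0.0901 = 71.587125
Step 5: E[X|A_5] = 3.65 / 0.4504 = 8.103908
Verification: E[X] = sum E[X*1_A_i] = 3.55 + 4.14 + 7.7 + 6.45 + 3.65 = 25.49


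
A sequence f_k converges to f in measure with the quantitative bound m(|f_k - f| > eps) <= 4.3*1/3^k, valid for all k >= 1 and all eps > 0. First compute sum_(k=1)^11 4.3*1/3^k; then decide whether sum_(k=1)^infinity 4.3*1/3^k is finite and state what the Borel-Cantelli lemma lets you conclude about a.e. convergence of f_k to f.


Step 1: List the terms 4.3*1/3^k for k = 1 to 11:
  k=1: 1.433333
  k=2: 0.477778
  k=3: 0.159259
  k=4: 0.053086
  k=5: 0.017695
  k=6: 0.005898
  k=7: 0.001966
  k=8: 6.553879e-04
  k=9: 2.184626e-04
  k=10: 7.282088e-05
  k=11: 2.427363e-05
Step 2: Partial sum = 1.433333 + 0.477778 + 0.159259 + 0.053086 + 0.017695 + 0.005898 + 0.001966 + 6.553879e-04 + 2.184626e-04 + 7.282088e-05 + 2.427363e-05
     = 2.149988
Step 3: The full series sum_(k>=1) 4.3*1/3^k converges (geometric series with ratio 1/3 < 1; a constant multiple of a convergent series converges).
Step 4: Fix eps > 0. Since sum_k m(|f_k - f| > eps) < infinity, the Borel-Cantelli lemma gives
        m(limsup_k {|f_k - f| > eps}) = 0, i.e. for a.e. x, |f_k(x) - f(x)| <= eps for all large k.
        Applying this with eps = 1/j for j = 1, 2, ... and intersecting the countably many full-measure sets,
        for a.e. x we get limsup_k |f_k(x) - f(x)| <= 1/j for every j, hence f_k -> f almost everywhere.
Conclusion: series converges; Borel-Cantelli yields f_k -> f a.e.


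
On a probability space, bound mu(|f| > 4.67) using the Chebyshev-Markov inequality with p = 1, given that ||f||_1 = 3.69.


Chebyshev/Markov inequality: mu(|f| > eps) <= (||f||_p / eps)^p
Step 1: ||f||_1 / eps = 3.69 / 4.67 = 0.79015
Step 2: Raise to power p = 1:
  (0.79015)^1 = 0.79015
Step 3: Therefore mu(|f| > 4.67) <= 0.79015


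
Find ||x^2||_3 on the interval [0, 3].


Step 1: ||f||_3 = (integral_0^3 |x^2|^3 dx)^(1/3)
     = (integral_0^3 x^6 dx)^(1/3)
Step 2: integral_0^3 x^6 dx = [x^7/(7)] from 0 to 3 = 3^7/7
     = 2187/7 = 312.428571
Step 3: ||f||_3 = (312.428571)^(1/3) = 6.785527


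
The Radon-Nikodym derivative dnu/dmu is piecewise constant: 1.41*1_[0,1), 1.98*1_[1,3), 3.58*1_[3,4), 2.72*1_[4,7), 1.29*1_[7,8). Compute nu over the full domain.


Integrate each piece of the Radon-Nikodym derivative:
Step 1: integral_0^1 1.41 dx = 1.41*(1-0) = 1.41*1 = 1.41
Step 2: integral_1^3 1.98 dx = 1.98*(3-1) = 1.98*2 = 3.96
Step 3: integral_3^4 3.58 dx = 3.58*(4-3) = 3.58*1 = 3.58
Step 4: integral_4^7 2.72 dx = 2.72*(7-4) = 2.72*3 = 8.16
Step 5: integral_7^8 1.29 dx = 1.29*(8-7) = 1.29*1 = 1.29
Total: 1.41 + 3.96 + 3.58 + 8.16 + 1.29 = 18.4


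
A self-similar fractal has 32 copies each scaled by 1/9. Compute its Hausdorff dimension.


For a self-similar set with N copies scaled by 1/r:
dim_H = log(N)/log(r) = log(32)/log(9)
= 3.465736/2.197225
= 1.577324


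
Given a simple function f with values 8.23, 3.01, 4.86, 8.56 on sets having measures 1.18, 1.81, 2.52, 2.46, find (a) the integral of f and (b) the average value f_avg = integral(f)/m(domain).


Step 1: Integral = sum(value_i * measure_i)
= 8.23*1.18 + 3.01*1.81 + 4.86*2.52 + 8.56*2.46
= 9.7114 + 5.4481 + 12.2472 + 21.0576
= 48.4643
Step 2: Total measure of domain = 1.18 + 1.81 + 2.52 + 2.46 = 7.97
Step 3: Average value = 48.4643 / 7.97 = 6.080841


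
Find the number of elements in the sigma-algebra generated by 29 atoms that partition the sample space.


Each element of the sigma-algebra is a union of some subset of the 29 atoms.
The number of such subsets is 2^29 = 536870912.


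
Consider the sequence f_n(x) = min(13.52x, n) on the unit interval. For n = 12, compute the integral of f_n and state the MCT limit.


f(x) = 13.52x on [0,1]; f_n(x) = min(13.52x, n). At n = 12:
Step 1: f(x) reaches 12 at x = 12/13.52 = 0.887574
Step 2: integral(f_12) = integral(13.52x, 0, 0.887574) + integral(12, 0.887574, 1)
       = 13.52*0.887574^2/2 + 12*(1 - 0.887574)
       = 5.325444 + 1.349112
       = 6.674556
Step 3: As n -> infinity, f_n increases to f, so by MCT integral(f_n) -> integral(f) = 13.52/2 = 6.76.
Convergence: integral(f_12) = 6.674556 -> 6.76 as n -> infinity


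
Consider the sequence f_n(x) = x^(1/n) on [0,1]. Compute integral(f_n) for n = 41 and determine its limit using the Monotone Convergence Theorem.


At n = 41: f_41(x) = x^(1/41).
Step 1: integral(x^(1/41), 0, 1) = [x^(1/41+1) / (1/41+1)] from 0 to 1
     = 1 / (1/41 + 1) = 1 / ((41+1)/41) = 41/(41+1)
     = 41/42 = 0.97619
Step 2: As n -> infinity, f_n(x) = x^(1/n) -> 1 for x in (0,1], and f_n is increasing in n.
By MCT, lim_n integral(f_n) = integral(lim_n f_n) = integral(1, 0, 1) = 1.
Step 3: Verify convergence: 41/42 = 0.97619 -> 1


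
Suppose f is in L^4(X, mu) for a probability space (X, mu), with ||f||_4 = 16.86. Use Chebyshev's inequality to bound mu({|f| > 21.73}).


Chebyshev/Markov inequality: mu(|f| > eps) <= (||f||_p / eps)^p
Step 1: ||f||_4 / eps = 16.86 / 21.73 = 0.775886
Step 2: Raise to power p = 4:
  (0.775886)^4 = 0.362403
Step 3: Therefore mu(|f| > 21.73) <= 0.362403


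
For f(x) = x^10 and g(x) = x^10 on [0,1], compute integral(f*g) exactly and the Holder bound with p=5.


Step 1: Exact integral of f*g = integral(x^20, 0, 1) = 1/21
     = 0.047619
Step 2: Holder bound with p=5, q=1.25:
  ||f||_p = (integral x^50 dx)^(1/5) = (1/51)^(1/5) = 0.455497
  ||g||_q = (integral x^12.5 dx)^(1/1.25) = (1/13.5)^(1/1.25) = 0.124662
Step 3: Holder bound = ||f||_p * ||g||_q = 0.455497 * 0.124662 = 0.056783
Verification: 0.047619 <= 0.056783 (Holder holds)


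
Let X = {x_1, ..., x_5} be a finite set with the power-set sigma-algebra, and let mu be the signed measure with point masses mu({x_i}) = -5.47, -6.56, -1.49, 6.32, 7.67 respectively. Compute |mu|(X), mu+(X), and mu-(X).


Step 1: Every measurable set is a union of atoms (the cells / points), so a Hahn decomposition is
  obtained by grouping atoms by sign: P = union of atoms with mu > 0, N = union of the remaining atoms.
  Atoms in P (indices): 4, 5;  atoms in N (indices): 1, 2, 3
  Positive values: 6.32, 7.67
  Negative values: -5.47, -6.56, -1.49
Step 2: mu+(X) = mu(P) = sum of positive atom values = 13.99
Step 3: mu-(X) = -mu(N) = sum of |negative atom values| = 13.52
Step 4: |mu|(X) = mu+(X) + mu-(X) = 13.99 + 13.52 = 27.51


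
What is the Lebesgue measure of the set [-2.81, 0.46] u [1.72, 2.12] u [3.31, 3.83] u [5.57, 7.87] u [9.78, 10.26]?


For pairwise disjoint intervals, m(union) = sum of lengths.
= (0.46 - -2.81) + (2.12 - 1.72) + (3.83 - 3.31) + (7.87 - 5.57) + (10.26 - 9.78)
= 3.27 + 0.4 + 0.52 + 2.3 + 0.48
= 6.97


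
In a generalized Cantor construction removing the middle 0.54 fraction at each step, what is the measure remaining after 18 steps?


Step 1: At each step, fraction remaining = 1 - 0.54 = 0.46
Step 2: After 18 steps, measure = (0.46)^18
Result = 8.504347e-07


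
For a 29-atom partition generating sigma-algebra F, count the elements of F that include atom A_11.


Each element of F is a union of some subset S of the 29 atoms.
The element contains A_11 iff A_11 is in S.
So we count subsets S of {A_1,...,A_29} with A_11 in S: choose freely among the other 28 atoms.
Count = 2^(29-1) = 2^28 = 268435456.


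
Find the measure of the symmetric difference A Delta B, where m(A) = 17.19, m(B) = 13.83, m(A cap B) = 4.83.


m(A Delta B) = m(A) + m(B) - 2*m(A n B)
= 17.19 + 13.83 - 2*4.83
= 17.19 + 13.83 - 9.66
= 21.36


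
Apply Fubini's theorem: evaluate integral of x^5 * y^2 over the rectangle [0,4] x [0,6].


By Fubini's theorem, the double integral factors as a product of single integrals:
Step 1: integral_0^4 x^5 dx = [x^6/6] from 0 to 4
     = 4^6/6 = 682.666667
Step 2: integral_0^6 y^2 dy = [y^3/3] from 0 to 6
     = 6^3/3 = 72
Step 3: Double integral = 682.666667 * 72 = 49152


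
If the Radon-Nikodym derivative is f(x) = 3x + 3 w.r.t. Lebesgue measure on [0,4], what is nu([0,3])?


nu(A) = integral_A (dnu/dmu) dmu = integral_0^3 (3x + 3) dx
Step 1: Antiderivative F(x) = (3/2)x^2 + 3x
Step 2: F(3) = (3/2)*3^2 + 3*3 = 13.5 + 9 = 22.5
Step 3: F(0) = (3/2)*0^2 + 3*0 = 0.0 + 0 = 0.0
Step 4: nu([0,3]) = F(3) - F(0) = 22.5 - 0.0 = 22.5


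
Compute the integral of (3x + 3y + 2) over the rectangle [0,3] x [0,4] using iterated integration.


By Fubini, integrate in x first, then y.
Step 1: Fix y, integrate over x in [0,3]:
  integral(3x + 3y + 2, x=0..3)
  = 3*(3^2 - 0^2)/2 + (3y + 2)*(3 - 0)
  = 13.5 + (3y + 2)*3
  = 13.5 + 9y + 6
  = 19.5 + 9y
Step 2: Integrate over y in [0,4]:
  integral(19.5 + 9y, y=0..4)
  = 19.5*4 + 9*(4^2 - 0^2)/2
  = 78 + 72
  = 150


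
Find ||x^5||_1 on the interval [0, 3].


Step 1: ||f||_1 = (integral_0^3 |x^5|^1 dx)^(1/1)
     = (integral_0^3 x^5 dx)^(1/1)
Step 2: integral_0^3 x^5 dx = [x^6/(6)] from 0 to 3 = 3^6/6
     = 729/6 = 121.5
Step 3: ||f||_1 = (121.5)^(1/1) = 121.5


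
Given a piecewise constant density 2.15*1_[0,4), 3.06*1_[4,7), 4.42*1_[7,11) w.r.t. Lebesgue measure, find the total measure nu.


Integrate each piece of the Radon-Nikodym derivative:
Step 1: integral_0^4 2.15 dx = 2.15*(4-0) = 2.15*4 = 8.6
Step 2: integral_4^7 3.06 dx = 3.06*(7-4) = 3.06*3 = 9.18
Step 3: integral_7^11 4.42 dx = 4.42*(11-7) = 4.42*4 = 17.68
Total: 8.6 + 9.18 + 17.68 = 35.46


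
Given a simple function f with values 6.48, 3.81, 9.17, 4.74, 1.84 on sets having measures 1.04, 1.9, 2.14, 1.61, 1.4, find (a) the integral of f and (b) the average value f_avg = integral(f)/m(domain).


Step 1: Integral = sum(value_i * measure_i)
= 6.48*1.04 + 3.81*1.9 + 9.17*2.14 + 4.74*1.61 + 1.84*1.4
= 6.7392 + 7.239 + 19.6238 + 7.6314 + 2.576
= 43.8094
Step 2: Total measure of domain = 1.04 + 1.9 + 2.14 + 1.61 + 1.4 = 8.09
Step 3: Average value = 43.8094 / 8.09 = 5.415253


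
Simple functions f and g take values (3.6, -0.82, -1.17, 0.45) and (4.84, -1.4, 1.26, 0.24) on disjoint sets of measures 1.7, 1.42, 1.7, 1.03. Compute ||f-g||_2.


Step 1: Compute differences f_i - g_i:
  3.6 - 4.84 = -1.24
  -0.82 - -1.4 = 0.58
  -1.17 - 1.26 = -2.43
  0.45 - 0.24 = 0.21
Step 2: Compute |diff|^2 * measure for each set:
  |-1.24|^2 * 1.7 = 1.5376 * 1.7 = 2.61392
  |0.58|^2 * 1.42 = 0.3364 * 1.42 = 0.477688
  |-2.43|^2 * 1.7 = 5.9049 * 1.7 = 10.03833
  |0.21|^2 * 1.03 = 0.0441 * 1.03 = 0.045423
Step 3: Sum = 13.175361
Step 4: ||f-g||_2 = (13.175361)^(1/2) = 3.629788


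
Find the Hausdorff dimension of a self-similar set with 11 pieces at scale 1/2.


For a self-similar set with N copies scaled by 1/r:
dim_H = log(N)/log(r) = log(11)/log(2)
= 2.397895/0.693147
= 3.459432


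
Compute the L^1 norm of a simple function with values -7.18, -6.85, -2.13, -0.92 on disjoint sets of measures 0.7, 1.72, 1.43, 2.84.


Step 1: Compute |f_i|^1 for each value:
  |-7.18|^1 = 7.18
  |-6.85|^1 = 6.85
  |-2.13|^1 = 2.13
  |-0.92|^1 = 0.92
Step 2: Multiply by measures and sum:
  7.18 * 0.7 = 5.026
  6.85 * 1.72 = 11.782
  2.13 * 1.43 = 3.0459
  0.92 * 2.84 = 2.6128
Sum = 5.026 + 11.782 + 3.0459 + 2.6128 = 22.4667
Step 3: Take the p-th root:
||f||_1 = (22.4667)^(1/1) = 22.4667


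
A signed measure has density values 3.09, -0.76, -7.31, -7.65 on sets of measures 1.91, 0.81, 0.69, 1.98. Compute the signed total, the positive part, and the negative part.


Step 1: Compute signed measure on each set:
  Set 1: 3.09 * 1.91 = 5.9019
  Set 2: -0.76 * 0.81 = -0.6156
  Set 3: -7.31 * 0.69 = -5.0439
  Set 4: -7.65 * 1.98 = -15.147
Step 2: Total signed measure = (5.9019) + (-0.6156) + (-5.0439) + (-15.147)
     = -14.9046
Step 3: Positive part mu+(X) = sum of positive contributions = 5.9019
Step 4: Negative part mu-(X) = |sum of negative contributions| = 20.8065


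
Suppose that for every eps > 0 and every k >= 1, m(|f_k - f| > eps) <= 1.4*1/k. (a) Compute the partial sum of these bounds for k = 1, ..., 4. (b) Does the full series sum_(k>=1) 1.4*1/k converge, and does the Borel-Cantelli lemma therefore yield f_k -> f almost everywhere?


Step 1: List the terms 1.4*1/k for k = 1 to 4:
  k=1: 1.4
  k=2: 0.7
  k=3: 0.466667
  k=4: 0.35
Step 2: Partial sum = 1.4 + 0.7 + 0.466667 + 0.35
     = 2.916667
Step 3: The full series sum_(k>=1) 1.4*1/k diverges (harmonic series, p = 1; a nonzero constant multiple of a divergent series diverges).
Step 4: The (first) Borel-Cantelli lemma requires a summable sequence of measures, so it does not apply here;
        from this bound alone no conclusion about a.e. convergence can be drawn (convergence in measure still
        gives an a.e.-convergent subsequence, but not a.e. convergence of the whole sequence).
Conclusion: series diverges; Borel-Cantelli is inconclusive about a.e. convergence of f_k.


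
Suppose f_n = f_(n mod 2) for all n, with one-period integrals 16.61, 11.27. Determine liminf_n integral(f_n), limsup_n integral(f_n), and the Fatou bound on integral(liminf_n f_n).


The sequence (integral(f_n)) is periodic with period 2, repeating the values 16.61, 11.27 indefinitely.
Step 1: For a periodic sequence, every tail (a_m, a_(m+1), ...) contains all 2 period values infinitely often.
Step 2: Hence inf of every tail = min of the period values = min(16.61, 11.27) = 11.27.
        liminf_n integral(f_n) = sup over m of (inf of tail from m) = 11.27.
Step 3: Similarly sup of every tail = max of the period values = 16.61.
        limsup_n integral(f_n) = 16.61.
Step 4: Fatou's lemma: integral(liminf_n f_n) <= liminf_n integral(f_n) = 11.27.
        So the integral of the pointwise liminf is at most 11.27.


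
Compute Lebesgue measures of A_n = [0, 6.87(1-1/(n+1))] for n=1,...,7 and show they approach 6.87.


By continuity of measure from below: if A_n increases to A, then m(A_n) -> m(A).
Here A = [0, 6.87], so m(A) = 6.87
Step 1: a_1 = 6.87*(1 - 1/2) = 3.435, m(A_1) = 3.435
Step 2: a_2 = 6.87*(1 - 1/3) = 4.58, m(A_2) = 4.58
Step 3: a_3 = 6.87*(1 - 1/4) = 5.1525, m(A_3) = 5.1525
Step 4: a_4 = 6.87*(1 - 1/5) = 5.496, m(A_4) = 5.496
Step 5: a_5 = 6.87*(1 - 1/6) = 5.725, m(A_5) = 5.725
Step 6: a_6 = 6.87*(1 - 1/7) = 5.8886, m(A_6) = 5.8886
Step 7: a_7 = 6.87*(1 - 1/8) = 6.0113, m(A_7) = 6.0113
Limit: m(A_n) -> m([0,6.87]) = 6.87


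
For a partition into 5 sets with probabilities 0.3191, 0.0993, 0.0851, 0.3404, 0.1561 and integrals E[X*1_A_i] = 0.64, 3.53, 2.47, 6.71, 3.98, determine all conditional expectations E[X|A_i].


For each cell A_i: E[X|A_i] = E[X*1_A_i] / P(A_i)
Step 1: E[X|A_1] = 0.64 / 0.3191 = 2.005641
Step 2: E[X|A_2] = 3.53 / 0.0993 = 35.548842
Step 3: E[X|A_3] = 2.47 / 0.0851 = 29.024677
Step 4: E[X|A_4] = 6.71 / 0.3404 = 19.712103
Step 5: E[X|A_5] = 3.98 / 0.1561 = 25.496477
Verification: E[X] = sum E[X*1_A_i] = 0.64 + 3.53 + 2.47 + 6.71 + 3.98 = 17.33


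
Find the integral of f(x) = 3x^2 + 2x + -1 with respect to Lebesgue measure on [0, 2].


The Lebesgue integral of a Riemann-integrable function agrees with the Riemann integral.
Antiderivative F(x) = (3/3)x^3 + (2/2)x^2 + -1x
F(2) = (3/3)*2^3 + (2/2)*2^2 + -1*2
     = (3/3)*8 + (2/2)*4 + -1*2
     = 8 + 4 + -2
     = 10
F(0) = 0.0
Integral = F(2) - F(0) = 10 - 0.0 = 10


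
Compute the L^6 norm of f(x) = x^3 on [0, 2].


Step 1: ||f||_6 = (integral_0^2 |x^3|^6 dx)^(1/6)
     = (integral_0^2 x^18 dx)^(1/6)
Step 2: integral_0^2 x^18 dx = [x^19/(19)] from 0 to 2 = 2^19/19
     = 524288/19 = 27594.105263
Step 3: ||f||_6 = (27594.105263)^(1/6) = 5.497131


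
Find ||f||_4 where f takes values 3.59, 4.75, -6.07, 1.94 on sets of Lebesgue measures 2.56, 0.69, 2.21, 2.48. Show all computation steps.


Step 1: Compute |f_i|^4 for each value:
  |3.59|^4 = 166.103122
  |4.75|^4 = 509.066406
  |-6.07|^4 = 1357.546656
  |1.94|^4 = 14.164685
Step 2: Multiply by measures and sum:
  166.103122 * 2.56 = 425.223991
  509.066406 * 0.69 = 351.25582
  1357.546656 * 2.21 = 3000.17811
  14.164685 * 2.48 = 35.128419
Sum = 425.223991 + 351.25582 + 3000.17811 + 35.128419 = 3811.78634
Step 3: Take the p-th root:
||f||_4 = (3811.78634)^(1/4) = 7.857459


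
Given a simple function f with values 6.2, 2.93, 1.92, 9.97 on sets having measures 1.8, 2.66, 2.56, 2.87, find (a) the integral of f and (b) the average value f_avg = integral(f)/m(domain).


Step 1: Integral = sum(value_i * measure_i)
= 6.2*1.8 + 2.93*2.66 + 1.92*2.56 + 9.97*2.87
= 11.16 + 7.7938 + 4.9152 + 28.6139
= 52.4829
Step 2: Total measure of domain = 1.8 + 2.66 + 2.56 + 2.87 = 9.89
Step 3: Average value = 52.4829 / 9.89 = 5.306663


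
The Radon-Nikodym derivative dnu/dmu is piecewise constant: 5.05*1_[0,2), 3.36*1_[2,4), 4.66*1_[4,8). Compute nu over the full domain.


Integrate each piece of the Radon-Nikodym derivative:
Step 1: integral_0^2 5.05 dx = 5.05*(2-0) = 5.05*2 = 10.1
Step 2: integral_2^4 3.36 dx = 3.36*(4-2) = 3.36*2 = 6.72
Step 3: integral_4^8 4.66 dx = 4.66*(8-4) = 4.66*4 = 18.64
Total: 10.1 + 6.72 + 18.64 = 35.46


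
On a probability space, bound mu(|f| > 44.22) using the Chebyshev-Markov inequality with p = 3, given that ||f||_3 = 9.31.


Chebyshev/Markov inequality: mu(|f| > eps) <= (||f||_p / eps)^p
Step 1: ||f||_3 / eps = 9.31 / 44.22 = 0.210538
Step 2: Raise to power p = 3:
  (0.210538)^3 = 0.009332
Step 3: Therefore mu(|f| > 44.22) <= 0.009332


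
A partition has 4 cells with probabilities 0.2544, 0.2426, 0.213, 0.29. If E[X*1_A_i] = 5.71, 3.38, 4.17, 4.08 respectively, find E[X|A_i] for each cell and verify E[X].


For each cell A_i: E[X|A_i] = E[X*1_A_i] / P(A_i)
Step 1: E[X|A_1] = 5.71 / 0.2544 = 22.444969
Step 2: E[X|A_2] = 3.38 / 0.2426 = 13.932399
Step 3: E[X|A_3] = 4.17 / 0.213 = 19.577465
Step 4: E[X|A_4] = 4.08 / 0.29 = 14.068966
Verification: E[X] = sum E[X*1_A_i] = 5.71 + 3.38 + 4.17 + 4.08 = 17.34


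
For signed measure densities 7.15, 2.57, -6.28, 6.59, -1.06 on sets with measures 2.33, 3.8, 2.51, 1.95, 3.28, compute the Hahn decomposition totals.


Step 1: Compute signed measure on each set:
  Set 1: 7.15 * 2.33 = 16.6595
  Set 2: 2.57 * 3.8 = 9.766
  Set 3: -6.28 * 2.51 = -15.7628
  Set 4: 6.59 * 1.95 = 12.8505
  Set 5: -1.06 * 3.28 = -3.4768
Step 2: Total signed measure = (16.6595) + (9.766) + (-15.7628) + (12.8505) + (-3.4768)
     = 20.0364
Step 3: Positive part mu+(X) = sum of positive contributions = 39.276
Step 4: Negative part mu-(X) = |sum of negative contributions| = 19.2396


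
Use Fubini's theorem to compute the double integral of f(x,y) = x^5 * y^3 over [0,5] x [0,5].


By Fubini's theorem, the double integral factors as a product of single integrals:
Step 1: integral_0^5 x^5 dx = [x^6/6] from 0 to 5
     = 5^6/6 = 2604.166667
Step 2: integral_0^5 y^3 dy = [y^4/4] from 0 to 5
     = 5^4/4 = 156.25
Step 3: Double integral = 2604.166667 * 156.25 = 406901.041667


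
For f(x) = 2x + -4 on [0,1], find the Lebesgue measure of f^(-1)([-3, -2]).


f^(-1)([-3, -2]) = {x : -3 <= 2x + -4 <= -2}
Solving: (-3 - -4)/2 <= x <= (-2 - -4)/2
= [0.5, 1]
Intersecting with [0,1]: [0.5, 1]
Measure = 1 - 0.5 = 0.5


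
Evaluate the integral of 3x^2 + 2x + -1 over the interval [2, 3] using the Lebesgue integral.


The Lebesgue integral of a Riemann-integrable function agrees with the Riemann integral.
Antiderivative F(x) = (3/3)x^3 + (2/2)x^2 + -1x
F(3) = (3/3)*3^3 + (2/2)*3^2 + -1*3
     = (3/3)*27 + (2/2)*9 + -1*3
     = 27 + 9 + -3
     = 33
F(2) = 10
Integral = F(3) - F(2) = 33 - 10 = 23


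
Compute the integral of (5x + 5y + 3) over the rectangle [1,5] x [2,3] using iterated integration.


By Fubini, integrate in x first, then y.
Step 1: Fix y, integrate over x in [1,5]:
  integral(5x + 5y + 3, x=1..5)
  = 5*(5^2 - 1^2)/2 + (5y + 3)*(5 - 1)
  = 60 + (5y + 3)*4
  = 60 + 20y + 12
  = 72 + 20y
Step 2: Integrate over y in [2,3]:
  integral(72 + 20y, y=2..3)
  = 72*1 + 20*(3^2 - 2^2)/2
  = 72 + 50
  = 122


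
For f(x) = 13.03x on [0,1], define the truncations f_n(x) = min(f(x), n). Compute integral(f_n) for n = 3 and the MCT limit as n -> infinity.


f(x) = 13.03x on [0,1]; f_n(x) = min(13.03x, n). At n = 3:
Step 1: f(x) reaches 3 at x = 3/13.03 = 0.230238
Step 2: integral(f_3) = integral(13.03x, 0, 0.230238) + integral(3, 0.230238, 1)
       = 13.03*0.230238^2/2 + 3*(1 - 0.230238)
       = 0.345357 + 2.309286
       = 2.654643
Step 3: As n -> infinity, f_n increases to f, so by MCT integral(f_n) -> integral(f) = 13.03/2 = 6.515.
Convergence: integral(f_3) = 2.654643 -> 6.515 as n -> infinity


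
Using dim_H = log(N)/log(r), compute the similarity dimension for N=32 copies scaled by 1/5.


For a self-similar set with N copies scaled by 1/r:
dim_H = log(N)/log(r) = log(32)/log(5)
= 3.465736/1.609438
= 2.153383


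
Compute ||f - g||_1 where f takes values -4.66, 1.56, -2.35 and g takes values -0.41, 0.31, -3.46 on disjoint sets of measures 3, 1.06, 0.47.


Step 1: Compute differences f_i - g_i:
  -4.66 - -0.41 = -4.25
  1.56 - 0.31 = 1.25
  -2.35 - -3.46 = 1.11
Step 2: Compute |diff|^1 * measure for each set:
  |-4.25|^1 * 3 = 4.25 * 3 = 12.75
  |1.25|^1 * 1.06 = 1.25 * 1.06 = 1.325
  |1.11|^1 * 0.47 = 1.11 * 0.47 = 0.5217
Step 3: Sum = 14.5967
Step 4: ||f-g||_1 = (14.5967)^(1/1) = 14.5967


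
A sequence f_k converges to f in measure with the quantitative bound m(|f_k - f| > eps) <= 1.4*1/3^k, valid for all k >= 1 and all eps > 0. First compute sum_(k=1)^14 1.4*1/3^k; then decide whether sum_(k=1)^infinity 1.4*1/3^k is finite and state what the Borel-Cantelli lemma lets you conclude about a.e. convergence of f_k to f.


Step 1: List the terms 1.4*1/3^k for k = 1 to 14:
  k=1: 0.466667
  k=2: 0.155556
  k=3: 0.051852
  k=4: 0.017284
  k=5: 0.005761
  k=6: 0.00192
  k=7: 6.401463e-04
  k=8: 2.133821e-04
  k=9: 7.112737e-05
  k=10: 2.370912e-05
  k=11: 7.903041e-06
  k=12: 2.634347e-06
  k=13: 8.781157e-07
  k=14: 2.927052e-07
Step 2: Partial sum = 0.466667 + 0.155556 + 0.051852 + 0.017284 + 0.005761 + 0.00192 + 6.401463e-04 + 2.133821e-04 + 7.112737e-05 + 2.370912e-05 + 7.903041e-06 + 2.634347e-06 + 8.781157e-07 + 2.927052e-07
     = 0.7
Step 3: The full series sum_(k>=1) 1.4*1/3^k converges (geometric series with ratio 1/3 < 1; a constant multiple of a convergent series converges).
Step 4: Fix eps > 0. Since sum_k m(|f_k - f| > eps) < infinity, the Borel-Cantelli lemma gives
        m(limsup_k {|f_k - f| > eps}) = 0, i.e. for a.e. x, |f_k(x) - f(x)| <= eps for all large k.
        Applying this with eps = 1/j for j = 1, 2, ... and intersecting the countably many full-measure sets,
        for a.e. x we get limsup_k |f_k(x) - f(x)| <= 1/j for every j, hence f_k -> f almost everywhere.
Conclusion: series converges; Borel-Cantelli yields f_k -> f a.e.


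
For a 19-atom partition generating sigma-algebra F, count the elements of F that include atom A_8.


Each element of F is a union of some subset S of the 19 atoms.
The element contains A_8 iff A_8 is in S.
So we count subsets S of {A_1,...,A_19} with A_8 in S: choose freely among the other 18 atoms.
Count = 2^(19-1) = 2^18 = 262144.


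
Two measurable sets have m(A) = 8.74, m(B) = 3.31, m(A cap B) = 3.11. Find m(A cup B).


By inclusion-exclusion: m(A u B) = m(A) + m(B) - m(A n B)
= 8.74 + 3.31 - 3.11
= 8.94


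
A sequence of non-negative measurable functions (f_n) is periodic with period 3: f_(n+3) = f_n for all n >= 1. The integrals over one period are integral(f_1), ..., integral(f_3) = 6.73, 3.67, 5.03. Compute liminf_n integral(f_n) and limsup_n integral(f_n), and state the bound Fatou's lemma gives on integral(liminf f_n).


The sequence (integral(f_n)) is periodic with period 3, repeating the values 6.73, 3.67, 5.03 indefinitely.
Step 1: For a periodic sequence, every tail (a_m, a_(m+1), ...) contains all 3 period values infinitely often.
Step 2: Hence inf of every tail = min of the period values = min(6.73, 3.67, 5.03) = 3.67.
        liminf_n integral(f_n) = sup over m of (inf of tail from m) = 3.67.
Step 3: Similarly sup of every tail = max of the period values = 6.73.
        limsup_n integral(f_n) = 6.73.
Step 4: Fatou's lemma: integral(liminf_n f_n) <= liminf_n integral(f_n) = 3.67.
        So the integral of the pointwise liminf is at most 3.67.


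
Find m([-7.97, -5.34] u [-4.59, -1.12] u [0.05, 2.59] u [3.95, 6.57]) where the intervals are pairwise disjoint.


For pairwise disjoint intervals, m(union) = sum of lengths.
= (-5.34 - -7.97) + (-1.12 - -4.59) + (2.59 - 0.05) + (6.57 - 3.95)
= 2.63 + 3.47 + 2.54 + 2.62
= 11.26


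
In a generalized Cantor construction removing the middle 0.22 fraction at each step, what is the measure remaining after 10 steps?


Step 1: At each step, fraction remaining = 1 - 0.22 = 0.78
Step 2: After 10 steps, measure = (0.78)^10
Result = 0.083358


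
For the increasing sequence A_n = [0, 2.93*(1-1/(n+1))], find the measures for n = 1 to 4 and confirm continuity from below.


By continuity of measure from below: if A_n increases to A, then m(A_n) -> m(A).
Here A = [0, 2.93], so m(A) = 2.93
Step 1: a_1 = 2.93*(1 - 1/2) = 1.465, m(A_1) = 1.465
Step 2: a_2 = 2.93*(1 - 1/3) = 1.9533, m(A_2) = 1.9533
Step 3: a_3 = 2.93*(1 - 1/4) = 2.1975, m(A_3) = 2.1975
Step 4: a_4 = 2.93*(1 - 1/5) = 2.344, m(A_4) = 2.344
Limit: m(A_n) -> m([0,2.93]) = 2.93


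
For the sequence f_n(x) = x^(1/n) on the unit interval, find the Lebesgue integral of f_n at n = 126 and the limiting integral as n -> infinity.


At n = 126: f_126(x) = x^(1/126).
Step 1: integral(x^(1/126), 0, 1) = [x^(1/126+1) / (1/126+1)] from 0 to 1
     = 1 / (1/126 + 1) = 1 / ((126+1)/126) = 126/(126+1)
     = 126/127 = 0.992126
Step 2: As n -> infinity, f_n(x) = x^(1/n) -> 1 for x in (0,1], and f_n is increasing in n.
By MCT, lim_n integral(f_n) = integral(lim_n f_n) = integral(1, 0, 1) = 1.
Step 3: Verify convergence: 126/127 = 0.992126 -> 1


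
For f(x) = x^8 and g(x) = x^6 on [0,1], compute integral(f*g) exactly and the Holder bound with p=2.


Step 1: Exact integral of f*g = integral(x^14, 0, 1) = 1/15
     = 0.066667
Step 2: Holder bound with p=2, q=2:
  ||f||_p = (integral x^16 dx)^(1/2) = (1/17)^(1/2) = 0.242536
  ||g||_q = (integral x^12 dx)^(1/2) = (1/13)^(1/2) = 0.27735
Step 3: Holder bound = ||f||_p * ||g||_q = 0.242536 * 0.27735 = 0.067267
Verification: 0.066667 <= 0.067267 (Holder holds)


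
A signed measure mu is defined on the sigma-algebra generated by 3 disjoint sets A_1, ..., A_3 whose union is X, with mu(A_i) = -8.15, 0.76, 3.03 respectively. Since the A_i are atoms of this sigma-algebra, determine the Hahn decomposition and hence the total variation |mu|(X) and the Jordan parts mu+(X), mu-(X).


Step 1: Every measurable set is a union of atoms (the cells / points), so a Hahn decomposition is
  obtained by grouping atoms by sign: P = union of atoms with mu > 0, N = union of the remaining atoms.
  Atoms in P (indices): 2, 3;  atoms in N (indices): 1
  Positive values: 0.76, 3.03
  Negative values: -8.15
Step 2: mu+(X) = mu(P) = sum of positive atom values = 3.79
Step 3: mu-(X) = -mu(N) = sum of |negative atom values| = 8.15
Step 4: |mu|(X) = mu+(X) + mu-(X) = 3.79 + 8.15 = 11.94


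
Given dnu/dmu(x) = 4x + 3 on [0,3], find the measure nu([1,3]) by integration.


nu(A) = integral_A (dnu/dmu) dmu = integral_1^3 (4x + 3) dx
Step 1: Antiderivative F(x) = (4/2)x^2 + 3x
Step 2: F(3) = (4/2)*3^2 + 3*3 = 18 + 9 = 27
Step 3: F(1) = (4/2)*1^2 + 3*1 = 2 + 3 = 5
Step 4: nu([1,3]) = F(3) - F(1) = 27 - 5 = 22


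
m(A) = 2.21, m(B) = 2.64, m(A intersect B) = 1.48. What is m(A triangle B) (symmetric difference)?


m(A Delta B) = m(A) + m(B) - 2*m(A n B)
= 2.21 + 2.64 - 2*1.48
= 2.21 + 2.64 - 2.96
= 1.89


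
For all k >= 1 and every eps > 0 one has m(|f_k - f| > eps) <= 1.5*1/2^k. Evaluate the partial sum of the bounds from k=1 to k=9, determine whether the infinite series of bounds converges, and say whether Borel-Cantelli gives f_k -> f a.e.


Step 1: List the terms 1.5*1/2^k for k = 1 to 9:
  k=1: 0.75
  k=2: 0.375
  k=3: 0.1875
  k=4: 0.09375
  k=5: 0.046875
  k=6: 0.023438
  k=7: 0.011719
  k=8: 0.005859
  k=9: 0.00293
Step 2: Partial sum = 0.75 + 0.375 + 0.1875 + 0.09375 + 0.046875 + 0.023438 + 0.011719 + 0.005859 + 0.00293
     = 1.49707
Step 3: The full series sum_(k>=1) 1.5*1/2^k converges (geometric series with ratio 1/2 < 1; a constant multiple of a convergent series converges).
Step 4: Fix eps > 0. Since sum_k m(|f_k - f| > eps) < infinity, the Borel-Cantelli lemma gives
        m(limsup_k {|f_k - f| > eps}) = 0, i.e. for a.e. x, |f_k(x) - f(x)| <= eps for all large k.
        Applying this with eps = 1/j for j = 1, 2, ... and intersecting the countably many full-measure sets,
        for a.e. x we get limsup_k |f_k(x) - f(x)| <= 1/j for every j, hence f_k -> f almost everywhere.
Conclusion: series converges; Borel-Cantelli yields f_k -> f a.e.


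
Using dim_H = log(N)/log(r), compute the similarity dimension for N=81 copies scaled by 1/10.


For a self-similar set with N copies scaled by 1/r:
dim_H = log(N)/log(r) = log(81)/log(10)
= 4.394449/2.302585
= 1.908485


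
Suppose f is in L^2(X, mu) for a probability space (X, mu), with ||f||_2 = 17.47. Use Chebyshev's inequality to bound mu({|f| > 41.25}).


Chebyshev/Markov inequality: mu(|f| > eps) <= (||f||_p / eps)^p
Step 1: ||f||_2 / eps = 17.47 / 41.25 = 0.423515
Step 2: Raise to power p = 2:
  (0.423515)^2 = 0.179365
Step 3: Therefore mu(|f| > 41.25) <= 0.179365


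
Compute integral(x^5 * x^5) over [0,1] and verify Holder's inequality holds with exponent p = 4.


Step 1: Exact integral of f*g = integral(x^10, 0, 1) = 1/11
     = 0.090909
Step 2: Holder bound with p=4, q=1.333333:
  ||f||_p = (integral x^20 dx)^(1/4) = (1/21)^(1/4) = 0.467138
  ||g||_q = (integral x^6.666667 dx)^(1/1.333333) = (1/7.666667)^(1/1.333333) = 0.217043
Step 3: Holder bound = ||f||_p * ||g||_q = 0.467138 * 0.217043 = 0.101389
Verification: 0.090909 <= 0.101389 (Holder holds)


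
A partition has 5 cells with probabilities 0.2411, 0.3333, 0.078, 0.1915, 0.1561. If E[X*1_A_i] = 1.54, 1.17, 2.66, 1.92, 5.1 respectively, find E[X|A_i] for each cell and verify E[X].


For each cell A_i: E[X|A_i] = E[X*1_A_i] / P(A_i)
Step 1: E[X|A_1] = 1.54 / 0.2411 = 6.387391
Step 2: E[X|A_2] = 1.17 / 0.3333 = 3.510351
Step 3: E[X|A_3] = 2.66 / 0.078 = 34.102564
Step 4: E[X|A_4] = 1.92 / 0.1915 = 10.02611
Step 5: E[X|A_5] = 5.1 / 0.1561 = 32.671365
Verification: E[X] = sum E[X*1_A_i] = 1.54 + 1.17 + 2.66 + 1.92 + 5.1 = 12.39


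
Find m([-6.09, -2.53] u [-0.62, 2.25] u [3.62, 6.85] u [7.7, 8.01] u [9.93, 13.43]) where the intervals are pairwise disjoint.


For pairwise disjoint intervals, m(union) = sum of lengths.
= (-2.53 - -6.09) + (2.25 - -0.62) + (6.85 - 3.62) + (8.01 - 7.7) + (13.43 - 9.93)
= 3.56 + 2.87 + 3.23 + 0.31 + 3.5
= 13.47


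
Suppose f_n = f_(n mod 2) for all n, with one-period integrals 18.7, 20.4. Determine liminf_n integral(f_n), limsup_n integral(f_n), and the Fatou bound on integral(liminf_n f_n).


The sequence (integral(f_n)) is periodic with period 2, repeating the values 18.7, 20.4 indefinitely.
Step 1: For a periodic sequence, every tail (a_m, a_(m+1), ...) contains all 2 period values infinitely often.
Step 2: Hence inf of every tail = min of the period values = min(18.7, 20.4) = 18.7.
        liminf_n integral(f_n) = sup over m of (inf of tail from m) = 18.7.
Step 3: Similarly sup of every tail = max of the period values = 20.4.
        limsup_n integral(f_n) = 20.4.
Step 4: Fatou's lemma: integral(liminf_n f_n) <= liminf_n integral(f_n) = 18.7.
        So the integral of the pointwise liminf is at most 18.7.


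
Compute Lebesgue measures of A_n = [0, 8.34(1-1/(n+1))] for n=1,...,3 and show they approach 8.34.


By continuity of measure from below: if A_n increases to A, then m(A_n) -> m(A).
Here A = [0, 8.34], so m(A) = 8.34
Step 1: a_1 = 8.34*(1 - 1/2) = 4.17, m(A_1) = 4.17
Step 2: a_2 = 8.34*(1 - 1/3) = 5.56, m(A_2) = 5.56
Step 3: a_3 = 8.34*(1 - 1/4) = 6.255, m(A_3) = 6.255
Limit: m(A_n) -> m([0,8.34]) = 8.34
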